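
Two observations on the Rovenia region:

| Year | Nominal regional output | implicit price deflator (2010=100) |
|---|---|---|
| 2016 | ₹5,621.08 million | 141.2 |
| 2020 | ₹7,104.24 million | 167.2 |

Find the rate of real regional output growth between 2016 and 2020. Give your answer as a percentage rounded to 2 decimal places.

6.73%

Real regional output 2016 = 5621.08 / 1.412 = 3980.93.
Real regional output 2020 = 7104.24 / 1.672 = 4248.95.
Real growth = 4248.95 / 3980.93 − 1 = 0.0673.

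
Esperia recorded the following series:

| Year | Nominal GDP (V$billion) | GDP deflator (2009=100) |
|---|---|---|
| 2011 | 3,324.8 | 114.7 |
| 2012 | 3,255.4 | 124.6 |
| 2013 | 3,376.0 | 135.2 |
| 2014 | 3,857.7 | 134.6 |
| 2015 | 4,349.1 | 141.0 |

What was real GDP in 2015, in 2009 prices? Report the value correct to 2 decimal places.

V$3,084.47 billion

Real GDP 2015 = 4349.1 / 1.410 = 3084.47.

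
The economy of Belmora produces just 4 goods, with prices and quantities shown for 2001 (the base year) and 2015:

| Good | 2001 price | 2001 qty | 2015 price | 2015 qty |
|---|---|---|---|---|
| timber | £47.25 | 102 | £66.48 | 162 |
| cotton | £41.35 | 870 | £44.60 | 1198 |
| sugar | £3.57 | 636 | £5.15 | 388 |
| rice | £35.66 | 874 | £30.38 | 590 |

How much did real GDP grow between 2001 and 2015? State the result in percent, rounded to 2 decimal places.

7.25%

Real GDP 2001 = Nominal GDP 2001 = 47.25·102 + 41.35·870 + 3.57·636 + 35.66·874 = 74231.36.
Real GDP 2015 (at 2001 prices) = 47.25·162 + 41.35·1198 + 3.57·388 + 35.66·590 = 79616.36.
Real growth = 79616.36/74231.36 − 1 = 0.0725.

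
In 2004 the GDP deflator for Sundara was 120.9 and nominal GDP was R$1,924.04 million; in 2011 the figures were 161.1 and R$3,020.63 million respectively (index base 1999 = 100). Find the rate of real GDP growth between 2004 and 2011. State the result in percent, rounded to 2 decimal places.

Real GDP 2004 = 1924.04 / 1.209 = 1591.43.
Real GDP 2011 = 3020.63 / 1.611 = 1875.00.
Real growth = 1875.00 / 1591.43 − 1 = 0.1782.

17.82%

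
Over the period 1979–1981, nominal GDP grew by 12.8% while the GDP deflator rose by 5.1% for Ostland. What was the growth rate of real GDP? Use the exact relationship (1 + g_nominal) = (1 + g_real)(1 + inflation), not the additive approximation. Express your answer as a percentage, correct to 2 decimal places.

(1 + g_nom) = (1 + g_real)(1 + π), so g_real = 1.1280 / 1.0510 − 1 = 0.07326.

7.33%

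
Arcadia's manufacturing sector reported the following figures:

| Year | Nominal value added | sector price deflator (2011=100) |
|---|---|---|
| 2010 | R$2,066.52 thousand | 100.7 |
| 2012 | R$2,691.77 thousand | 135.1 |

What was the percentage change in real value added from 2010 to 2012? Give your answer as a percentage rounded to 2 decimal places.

-2.91%

Deflate each year: 2010 → 2066.52/1.007 = 2052.15; 2012 → 2691.77/1.351 = 1992.43.
So real value added changed by 1992.43/2052.15 − 1 = -0.0291, i.e. -2.91%.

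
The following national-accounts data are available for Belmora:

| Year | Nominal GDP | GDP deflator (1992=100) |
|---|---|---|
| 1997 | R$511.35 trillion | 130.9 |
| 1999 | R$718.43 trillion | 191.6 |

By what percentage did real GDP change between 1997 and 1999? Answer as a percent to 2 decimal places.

-4.01%

Deflate each year: 1997 → 511.35/1.309 = 390.64; 1999 → 718.43/1.916 = 374.96.
So real GDP changed by 374.96/390.64 − 1 = -0.0401, i.e. -4.01%.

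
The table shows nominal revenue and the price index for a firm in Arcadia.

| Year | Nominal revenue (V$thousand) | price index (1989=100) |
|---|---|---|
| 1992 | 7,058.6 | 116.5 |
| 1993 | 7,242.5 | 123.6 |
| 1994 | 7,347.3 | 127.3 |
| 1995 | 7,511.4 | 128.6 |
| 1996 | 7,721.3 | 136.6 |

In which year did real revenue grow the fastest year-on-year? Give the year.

1993: real = 7242.5/1.236 = 5859.63; growth vs 1992 (6058.88) = -3.29%.
1994: real = 7347.3/1.273 = 5771.64; growth vs 1993 (5859.63) = -1.50%.
1995: real = 7511.4/1.286 = 5840.90; growth vs 1994 (5771.64) = 1.20%.
1996: real = 7721.3/1.366 = 5652.49; growth vs 1995 (5840.90) = -3.23%.

1995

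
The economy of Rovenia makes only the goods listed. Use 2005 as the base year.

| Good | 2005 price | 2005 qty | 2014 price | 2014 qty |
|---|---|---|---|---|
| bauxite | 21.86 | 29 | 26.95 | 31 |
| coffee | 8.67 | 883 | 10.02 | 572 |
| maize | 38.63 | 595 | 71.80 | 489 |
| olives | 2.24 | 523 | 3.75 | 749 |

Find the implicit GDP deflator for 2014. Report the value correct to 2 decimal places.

Nominal GDP 2014 = 26.95·31 + 10.02·572 + 71.80·489 + 3.75·749 = 44485.84.
Real GDP 2014 (at 2005 prices) = 21.86·31 + 8.67·572 + 38.63·489 + 2.24·749 = 26204.73.
Deflator = Nominal/Real × 100 = 44485.84/26204.73 × 100 = 169.763.

169.76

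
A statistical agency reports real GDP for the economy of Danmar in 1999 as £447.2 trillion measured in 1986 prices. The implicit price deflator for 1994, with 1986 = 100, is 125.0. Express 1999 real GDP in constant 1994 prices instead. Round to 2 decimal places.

Real GDP in 1994 prices = Real GDP in 1986 prices × (P_1994/P_1986) = 447.2 × 1.250 = 559.00.

£559.00 trillion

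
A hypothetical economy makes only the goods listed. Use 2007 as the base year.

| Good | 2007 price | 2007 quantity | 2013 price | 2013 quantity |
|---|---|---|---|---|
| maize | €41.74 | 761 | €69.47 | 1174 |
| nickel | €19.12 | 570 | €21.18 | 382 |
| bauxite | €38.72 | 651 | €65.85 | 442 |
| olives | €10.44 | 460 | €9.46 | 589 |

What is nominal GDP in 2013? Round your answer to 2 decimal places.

Nominal GDP 2013 = Σ (p_2013 × q_2013) = 69.47·1174 + 21.18·382 + 65.85·442 + 9.46·589 = 124326.18.

€124326.18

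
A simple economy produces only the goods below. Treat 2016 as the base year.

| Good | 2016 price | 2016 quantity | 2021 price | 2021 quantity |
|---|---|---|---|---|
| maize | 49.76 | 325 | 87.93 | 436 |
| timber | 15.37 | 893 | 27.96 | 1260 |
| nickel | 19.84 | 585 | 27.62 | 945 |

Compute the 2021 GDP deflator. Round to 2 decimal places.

166.64

Nominal GDP 2021 = 87.93·436 + 27.96·1260 + 27.62·945 = 99667.98.
Real GDP 2021 (at 2016 prices) = 49.76·436 + 15.37·1260 + 19.84·945 = 59810.36.
Deflator = Nominal/Real × 100 = 99667.98/59810.36 × 100 = 166.640.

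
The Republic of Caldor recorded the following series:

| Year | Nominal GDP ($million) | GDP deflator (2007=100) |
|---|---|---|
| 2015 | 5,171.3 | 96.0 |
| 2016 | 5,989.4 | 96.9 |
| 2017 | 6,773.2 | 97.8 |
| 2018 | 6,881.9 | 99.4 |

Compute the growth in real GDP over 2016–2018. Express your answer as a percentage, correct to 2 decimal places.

12.01%

Real GDP 2016 = 5989.4/0.969 = 6181.01.
Real GDP 2018 = 6881.9/0.994 = 6923.44.
Change = 6923.44/6181.01 − 1 = 0.1201.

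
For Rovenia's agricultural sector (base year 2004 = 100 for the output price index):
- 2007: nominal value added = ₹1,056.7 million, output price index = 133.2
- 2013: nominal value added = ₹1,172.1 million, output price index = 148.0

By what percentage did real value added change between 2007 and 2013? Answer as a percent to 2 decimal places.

-0.17%

Deflate each year: 2007 → 1056.7/1.332 = 793.32; 2013 → 1172.1/1.480 = 791.96.
So real value added changed by 791.96/793.32 − 1 = -0.0017, i.e. -0.17%.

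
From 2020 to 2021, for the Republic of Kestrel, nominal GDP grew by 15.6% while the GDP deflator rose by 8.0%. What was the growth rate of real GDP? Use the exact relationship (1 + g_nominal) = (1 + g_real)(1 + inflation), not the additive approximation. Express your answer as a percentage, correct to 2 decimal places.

(1 + g_nom) = (1 + g_real)(1 + π), so g_real = 1.1560 / 1.0800 − 1 = 0.07037.

7.04%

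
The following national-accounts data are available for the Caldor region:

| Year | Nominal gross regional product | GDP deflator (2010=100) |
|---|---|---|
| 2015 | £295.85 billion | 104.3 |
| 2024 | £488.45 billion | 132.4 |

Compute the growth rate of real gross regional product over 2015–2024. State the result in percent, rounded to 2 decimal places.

30.06%

Deflate each year: 2015 → 295.85/1.043 = 283.65; 2024 → 488.45/1.324 = 368.92.
So real gross regional product changed by 368.92/283.65 − 1 = 0.3006, i.e. 30.06%.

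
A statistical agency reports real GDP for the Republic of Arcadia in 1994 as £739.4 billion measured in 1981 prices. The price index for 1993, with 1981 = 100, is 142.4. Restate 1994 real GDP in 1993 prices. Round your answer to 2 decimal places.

£1,052.91 billion

Real GDP in 1993 prices = Real GDP in 1981 prices × (P_1993/P_1981) = 739.4 × 1.424 = 1052.91.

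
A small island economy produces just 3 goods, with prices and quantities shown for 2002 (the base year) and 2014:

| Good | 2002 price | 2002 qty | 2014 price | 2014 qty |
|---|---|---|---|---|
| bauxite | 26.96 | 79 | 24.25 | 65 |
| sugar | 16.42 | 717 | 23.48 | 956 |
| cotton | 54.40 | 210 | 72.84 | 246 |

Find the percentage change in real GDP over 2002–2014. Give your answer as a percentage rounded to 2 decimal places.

21.74%

Real GDP 2002 = Nominal GDP 2002 = 26.96·79 + 16.42·717 + 54.40·210 = 25326.98.
Real GDP 2014 (at 2002 prices) = 26.96·65 + 16.42·956 + 54.40·246 = 30832.32.
Real growth = 30832.32/25326.98 − 1 = 0.2174.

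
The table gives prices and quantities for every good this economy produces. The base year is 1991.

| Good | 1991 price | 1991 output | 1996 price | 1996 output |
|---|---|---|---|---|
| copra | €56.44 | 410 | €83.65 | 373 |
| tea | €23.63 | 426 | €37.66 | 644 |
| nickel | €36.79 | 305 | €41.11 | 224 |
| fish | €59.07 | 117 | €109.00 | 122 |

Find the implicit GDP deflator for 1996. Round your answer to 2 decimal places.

150.74

Nominal GDP 1996 = 83.65·373 + 37.66·644 + 41.11·224 + 109.00·122 = 77961.13.
Real GDP 1996 (at 1991 prices) = 56.44·373 + 23.63·644 + 36.79·224 + 59.07·122 = 51717.34.
Deflator = Nominal/Real × 100 = 77961.13/51717.34 × 100 = 150.745.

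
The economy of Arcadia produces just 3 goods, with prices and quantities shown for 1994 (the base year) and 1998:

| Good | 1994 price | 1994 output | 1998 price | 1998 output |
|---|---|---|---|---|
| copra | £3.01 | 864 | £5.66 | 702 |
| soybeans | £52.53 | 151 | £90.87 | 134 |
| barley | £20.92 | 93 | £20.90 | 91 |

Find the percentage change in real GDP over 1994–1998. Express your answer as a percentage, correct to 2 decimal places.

Real GDP 1994 = Nominal GDP 1994 = 3.01·864 + 52.53·151 + 20.92·93 = 12478.23.
Real GDP 1998 (at 1994 prices) = 3.01·702 + 52.53·134 + 20.92·91 = 11055.76.
Real growth = 11055.76/12478.23 − 1 = -0.1140.

-11.40%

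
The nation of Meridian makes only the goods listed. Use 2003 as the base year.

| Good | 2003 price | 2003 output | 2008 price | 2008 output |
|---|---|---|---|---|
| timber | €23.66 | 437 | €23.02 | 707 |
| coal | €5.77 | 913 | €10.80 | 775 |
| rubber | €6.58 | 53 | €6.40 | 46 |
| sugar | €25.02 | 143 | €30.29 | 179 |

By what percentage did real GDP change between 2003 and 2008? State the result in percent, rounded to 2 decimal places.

33.00%

Real GDP 2003 = Nominal GDP 2003 = 23.66·437 + 5.77·913 + 6.58·53 + 25.02·143 = 19534.03.
Real GDP 2008 (at 2003 prices) = 23.66·707 + 5.77·775 + 6.58·46 + 25.02·179 = 25980.63.
Real growth = 25980.63/19534.03 − 1 = 0.3300.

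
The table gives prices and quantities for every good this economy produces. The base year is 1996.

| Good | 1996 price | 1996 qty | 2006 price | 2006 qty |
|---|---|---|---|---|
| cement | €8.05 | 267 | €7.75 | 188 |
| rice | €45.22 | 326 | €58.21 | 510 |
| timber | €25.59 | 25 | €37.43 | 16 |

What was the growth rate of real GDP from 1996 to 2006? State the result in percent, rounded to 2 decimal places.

42.52%

Real GDP 1996 = Nominal GDP 1996 = 8.05·267 + 45.22·326 + 25.59·25 = 17530.82.
Real GDP 2006 (at 1996 prices) = 8.05·188 + 45.22·510 + 25.59·16 = 24985.04.
Real growth = 24985.04/17530.82 − 1 = 0.4252.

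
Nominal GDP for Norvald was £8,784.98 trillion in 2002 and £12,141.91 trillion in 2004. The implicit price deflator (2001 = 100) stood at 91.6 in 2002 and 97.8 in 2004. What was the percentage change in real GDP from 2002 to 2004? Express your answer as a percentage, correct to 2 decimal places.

29.45%

Real GDP 2002 = 8784.98 / 0.916 = 9590.59.
Real GDP 2004 = 12141.91 / 0.978 = 12415.04.
Real growth = 12415.04 / 9590.59 − 1 = 0.2945.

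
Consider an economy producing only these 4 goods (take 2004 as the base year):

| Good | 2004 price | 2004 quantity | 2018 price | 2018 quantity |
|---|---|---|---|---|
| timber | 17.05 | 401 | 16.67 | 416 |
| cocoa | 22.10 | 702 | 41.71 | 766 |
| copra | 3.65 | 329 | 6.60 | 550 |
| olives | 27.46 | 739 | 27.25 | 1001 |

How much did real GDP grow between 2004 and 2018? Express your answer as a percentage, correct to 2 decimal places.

Real GDP 2004 = Nominal GDP 2004 = 17.05·401 + 22.10·702 + 3.65·329 + 27.46·739 = 43845.04.
Real GDP 2018 (at 2004 prices) = 17.05·416 + 22.10·766 + 3.65·550 + 27.46·1001 = 53516.36.
Real growth = 53516.36/43845.04 − 1 = 0.2206.

22.06%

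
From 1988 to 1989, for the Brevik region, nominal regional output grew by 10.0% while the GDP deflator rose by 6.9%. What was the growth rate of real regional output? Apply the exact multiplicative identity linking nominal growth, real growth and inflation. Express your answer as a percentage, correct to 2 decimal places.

2.90%

(1 + g_nom) = (1 + g_real)(1 + π), so g_real = 1.1000 / 1.0690 − 1 = 0.02900.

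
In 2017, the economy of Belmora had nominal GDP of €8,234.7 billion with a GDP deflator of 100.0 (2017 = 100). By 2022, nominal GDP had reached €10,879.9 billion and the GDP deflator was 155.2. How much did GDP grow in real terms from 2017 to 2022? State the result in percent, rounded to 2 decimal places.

Real GDP 2017 = 8234.7 / 1.000 = 8234.70.
Real GDP 2022 = 10879.9 / 1.552 = 7010.24.
Real growth = 7010.24 / 8234.70 − 1 = -0.1487.

-14.87%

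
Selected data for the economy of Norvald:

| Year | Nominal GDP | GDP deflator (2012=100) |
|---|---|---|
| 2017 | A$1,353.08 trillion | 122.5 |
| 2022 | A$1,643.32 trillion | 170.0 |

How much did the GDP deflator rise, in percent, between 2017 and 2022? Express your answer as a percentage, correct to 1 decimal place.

Price-level change = 170.0 / 122.5 − 1 = 0.3878.

38.8%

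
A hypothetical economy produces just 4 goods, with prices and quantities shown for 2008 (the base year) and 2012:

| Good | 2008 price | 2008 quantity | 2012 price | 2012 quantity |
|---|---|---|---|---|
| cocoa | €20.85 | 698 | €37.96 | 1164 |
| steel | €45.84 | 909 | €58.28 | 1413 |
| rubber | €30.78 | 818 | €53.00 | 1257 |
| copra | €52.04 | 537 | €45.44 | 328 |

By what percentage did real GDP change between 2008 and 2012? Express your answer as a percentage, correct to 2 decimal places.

32.43%

Real GDP 2008 = Nominal GDP 2008 = 20.85·698 + 45.84·909 + 30.78·818 + 52.04·537 = 109345.38.
Real GDP 2012 (at 2008 prices) = 20.85·1164 + 45.84·1413 + 30.78·1257 + 52.04·328 = 144800.90.
Real growth = 144800.90/109345.38 − 1 = 0.3243.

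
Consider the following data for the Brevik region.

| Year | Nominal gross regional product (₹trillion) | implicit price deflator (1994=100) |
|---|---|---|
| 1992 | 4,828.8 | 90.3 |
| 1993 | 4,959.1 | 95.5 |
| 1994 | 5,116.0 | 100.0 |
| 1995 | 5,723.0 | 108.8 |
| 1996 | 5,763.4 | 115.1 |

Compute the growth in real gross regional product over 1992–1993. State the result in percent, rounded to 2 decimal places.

-2.89%

Real gross regional product 1992 = 4828.8/0.903 = 5347.51.
Real gross regional product 1993 = 4959.1/0.955 = 5192.77.
Change = 5192.77/5347.51 − 1 = -0.0289.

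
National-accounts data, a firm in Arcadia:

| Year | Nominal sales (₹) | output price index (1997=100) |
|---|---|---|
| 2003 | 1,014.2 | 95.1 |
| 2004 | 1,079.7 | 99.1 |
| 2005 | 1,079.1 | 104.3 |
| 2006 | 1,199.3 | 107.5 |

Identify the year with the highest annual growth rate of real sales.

2006

2004: real = 1079.7/0.991 = 1089.51; growth vs 2003 (1066.46) = 2.16%.
2005: real = 1079.1/1.043 = 1034.61; growth vs 2004 (1089.51) = -5.04%.
2006: real = 1199.3/1.075 = 1115.63; growth vs 2005 (1034.61) = 7.83%.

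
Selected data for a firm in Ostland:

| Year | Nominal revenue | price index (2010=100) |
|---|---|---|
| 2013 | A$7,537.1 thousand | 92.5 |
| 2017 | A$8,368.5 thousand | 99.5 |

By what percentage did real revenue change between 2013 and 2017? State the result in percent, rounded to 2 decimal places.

Deflate each year: 2013 → 7537.1/0.925 = 8148.22; 2017 → 8368.5/0.995 = 8410.55.
So real revenue changed by 8410.55/8148.22 − 1 = 0.0322, i.e. 3.22%.

3.22%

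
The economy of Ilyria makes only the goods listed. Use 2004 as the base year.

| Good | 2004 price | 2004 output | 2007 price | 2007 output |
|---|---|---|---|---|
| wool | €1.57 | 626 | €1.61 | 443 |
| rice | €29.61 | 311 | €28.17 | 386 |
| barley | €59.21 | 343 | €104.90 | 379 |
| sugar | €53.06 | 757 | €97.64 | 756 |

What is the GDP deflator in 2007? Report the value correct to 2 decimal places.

Nominal GDP 2007 = 1.61·443 + 28.17·386 + 104.90·379 + 97.64·756 = 125159.79.
Real GDP 2007 (at 2004 prices) = 1.57·443 + 29.61·386 + 59.21·379 + 53.06·756 = 74678.92.
Deflator = Nominal/Real × 100 = 125159.79/74678.92 × 100 = 167.597.

167.60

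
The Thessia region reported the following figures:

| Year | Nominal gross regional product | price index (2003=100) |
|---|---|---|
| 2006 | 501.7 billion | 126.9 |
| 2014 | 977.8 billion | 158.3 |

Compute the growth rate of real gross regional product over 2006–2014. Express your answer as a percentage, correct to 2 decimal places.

56.24%

Deflate each year: 2006 → 501.7/1.269 = 395.35; 2014 → 977.8/1.583 = 617.69.
So real gross regional product changed by 617.69/395.35 − 1 = 0.5624, i.e. 56.24%.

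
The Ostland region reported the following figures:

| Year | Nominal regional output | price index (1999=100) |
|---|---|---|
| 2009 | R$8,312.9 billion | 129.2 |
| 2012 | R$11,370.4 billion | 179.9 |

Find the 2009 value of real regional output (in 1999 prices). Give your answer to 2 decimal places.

Real regional output = Nominal / (price index/100) = 8312.9 / 1.292 = 6434.13.

R$6,434.13 billion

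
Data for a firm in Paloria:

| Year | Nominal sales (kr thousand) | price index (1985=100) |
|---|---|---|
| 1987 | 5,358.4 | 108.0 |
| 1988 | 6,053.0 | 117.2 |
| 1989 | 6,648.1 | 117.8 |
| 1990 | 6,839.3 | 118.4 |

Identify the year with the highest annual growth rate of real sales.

1988: real = 6053.0/1.172 = 5164.68; growth vs 1987 (4961.48) = 4.10%.
1989: real = 6648.1/1.178 = 5643.55; growth vs 1988 (5164.68) = 9.27%.
1990: real = 6839.3/1.184 = 5776.44; growth vs 1989 (5643.55) = 2.35%.

1989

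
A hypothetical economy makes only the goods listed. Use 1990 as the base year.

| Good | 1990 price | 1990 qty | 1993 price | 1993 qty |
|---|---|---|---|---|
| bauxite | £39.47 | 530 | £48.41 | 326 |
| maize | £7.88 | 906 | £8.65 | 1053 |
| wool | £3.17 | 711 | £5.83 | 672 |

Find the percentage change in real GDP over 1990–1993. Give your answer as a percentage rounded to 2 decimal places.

-23.15%

Real GDP 1990 = Nominal GDP 1990 = 39.47·530 + 7.88·906 + 3.17·711 = 30312.25.
Real GDP 1993 (at 1990 prices) = 39.47·326 + 7.88·1053 + 3.17·672 = 23295.10.
Real growth = 23295.10/30312.25 − 1 = -0.2315.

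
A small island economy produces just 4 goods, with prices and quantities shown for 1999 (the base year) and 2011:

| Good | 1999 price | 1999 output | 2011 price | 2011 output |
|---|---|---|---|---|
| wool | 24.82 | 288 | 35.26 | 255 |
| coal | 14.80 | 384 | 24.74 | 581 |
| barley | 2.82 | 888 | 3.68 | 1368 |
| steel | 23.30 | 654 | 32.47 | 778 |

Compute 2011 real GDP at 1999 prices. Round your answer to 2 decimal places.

36913.06

Real GDP 2011 = Σ (p_1999 × q_2011) = 24.82·255 + 14.80·581 + 2.82·1368 + 23.30·778 = 36913.06.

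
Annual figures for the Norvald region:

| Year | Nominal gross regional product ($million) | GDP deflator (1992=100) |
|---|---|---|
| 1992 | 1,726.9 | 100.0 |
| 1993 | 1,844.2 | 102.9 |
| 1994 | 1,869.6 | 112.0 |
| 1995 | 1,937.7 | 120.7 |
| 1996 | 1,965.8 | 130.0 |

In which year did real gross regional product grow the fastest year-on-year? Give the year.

1993: real = 1844.2/1.029 = 1792.23; growth vs 1992 (1726.90) = 3.78%.
1994: real = 1869.6/1.120 = 1669.29; growth vs 1993 (1792.23) = -6.86%.
1995: real = 1937.7/1.207 = 1605.39; growth vs 1994 (1669.29) = -3.83%.
1996: real = 1965.8/1.300 = 1512.15; growth vs 1995 (1605.39) = -5.81%.

1993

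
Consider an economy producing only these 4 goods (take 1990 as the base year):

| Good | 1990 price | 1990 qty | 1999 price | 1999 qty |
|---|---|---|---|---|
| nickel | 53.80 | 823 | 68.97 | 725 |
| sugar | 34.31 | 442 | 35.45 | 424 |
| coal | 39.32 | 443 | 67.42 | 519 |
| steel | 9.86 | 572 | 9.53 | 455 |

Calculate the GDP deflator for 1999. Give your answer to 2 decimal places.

133.04

Nominal GDP 1999 = 68.97·725 + 35.45·424 + 67.42·519 + 9.53·455 = 104361.18.
Real GDP 1999 (at 1990 prices) = 53.80·725 + 34.31·424 + 39.32·519 + 9.86·455 = 78445.82.
Deflator = Nominal/Real × 100 = 104361.18/78445.82 × 100 = 133.036.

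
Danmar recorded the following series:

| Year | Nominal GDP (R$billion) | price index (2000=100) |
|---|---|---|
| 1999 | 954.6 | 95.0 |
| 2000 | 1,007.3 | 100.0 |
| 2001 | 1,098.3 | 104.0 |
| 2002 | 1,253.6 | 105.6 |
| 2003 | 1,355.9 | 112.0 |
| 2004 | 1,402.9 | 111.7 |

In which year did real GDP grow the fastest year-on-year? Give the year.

2000: real = 1007.3/1.000 = 1007.30; growth vs 1999 (1004.84) = 0.24%.
2001: real = 1098.3/1.040 = 1056.06; growth vs 2000 (1007.30) = 4.84%.
2002: real = 1253.6/1.056 = 1187.12; growth vs 2001 (1056.06) = 12.41%.
2003: real = 1355.9/1.120 = 1210.63; growth vs 2002 (1187.12) = 1.98%.
2004: real = 1402.9/1.117 = 1255.95; growth vs 2003 (1210.63) = 3.74%.

2002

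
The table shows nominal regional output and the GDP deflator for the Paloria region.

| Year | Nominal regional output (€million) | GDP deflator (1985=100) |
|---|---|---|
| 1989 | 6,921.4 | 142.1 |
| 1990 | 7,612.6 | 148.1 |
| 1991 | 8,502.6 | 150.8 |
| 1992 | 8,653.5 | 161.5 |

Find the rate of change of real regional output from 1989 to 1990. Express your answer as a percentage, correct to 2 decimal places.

Real regional output 1989 = 6921.4/1.421 = 4870.80.
Real regional output 1990 = 7612.6/1.481 = 5140.18.
Change = 5140.18/4870.80 − 1 = 0.0553.

5.53%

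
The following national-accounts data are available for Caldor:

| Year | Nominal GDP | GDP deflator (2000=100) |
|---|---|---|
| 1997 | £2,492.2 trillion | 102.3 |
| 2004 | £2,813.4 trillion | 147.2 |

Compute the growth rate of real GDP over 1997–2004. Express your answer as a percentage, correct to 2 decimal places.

-21.55%

Deflate each year: 1997 → 2492.2/1.023 = 2436.17; 2004 → 2813.4/1.472 = 1911.28.
So real GDP changed by 1911.28/2436.17 − 1 = -0.2155, i.e. -21.55%.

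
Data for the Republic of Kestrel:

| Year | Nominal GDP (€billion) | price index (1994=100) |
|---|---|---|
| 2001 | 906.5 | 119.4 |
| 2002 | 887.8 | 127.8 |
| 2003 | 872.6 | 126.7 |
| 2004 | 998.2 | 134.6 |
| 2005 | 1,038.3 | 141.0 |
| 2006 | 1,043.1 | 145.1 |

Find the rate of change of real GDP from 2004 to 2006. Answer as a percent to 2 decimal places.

-3.06%

Real GDP 2004 = 998.2/1.346 = 741.60.
Real GDP 2006 = 1043.1/1.451 = 718.88.
Change = 718.88/741.60 − 1 = -0.0306.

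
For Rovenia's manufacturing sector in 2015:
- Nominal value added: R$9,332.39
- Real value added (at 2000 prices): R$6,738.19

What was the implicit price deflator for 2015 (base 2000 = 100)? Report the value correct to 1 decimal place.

138.5

implicit price deflator = (Nominal / Real) × 100 = 9332.39 / 6738.19 × 100 = 138.50.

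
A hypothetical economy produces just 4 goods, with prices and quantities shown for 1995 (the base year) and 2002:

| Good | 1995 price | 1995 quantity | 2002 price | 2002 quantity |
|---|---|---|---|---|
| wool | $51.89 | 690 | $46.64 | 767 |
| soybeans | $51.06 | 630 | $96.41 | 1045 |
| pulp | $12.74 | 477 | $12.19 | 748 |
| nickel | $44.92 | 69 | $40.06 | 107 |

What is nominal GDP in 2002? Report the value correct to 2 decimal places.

Nominal GDP 2002 = Σ (p_2002 × q_2002) = 46.64·767 + 96.41·1045 + 12.19·748 + 40.06·107 = 149925.87.

$149925.87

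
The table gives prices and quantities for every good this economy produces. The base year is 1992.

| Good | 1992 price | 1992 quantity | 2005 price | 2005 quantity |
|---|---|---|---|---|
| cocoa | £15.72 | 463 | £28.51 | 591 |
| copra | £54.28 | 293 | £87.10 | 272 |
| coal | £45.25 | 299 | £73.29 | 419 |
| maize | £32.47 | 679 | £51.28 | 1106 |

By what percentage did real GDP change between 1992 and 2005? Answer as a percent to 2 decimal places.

34.32%

Real GDP 1992 = Nominal GDP 1992 = 15.72·463 + 54.28·293 + 45.25·299 + 32.47·679 = 58759.28.
Real GDP 2005 (at 1992 prices) = 15.72·591 + 54.28·272 + 45.25·419 + 32.47·1106 = 78926.25.
Real growth = 78926.25/58759.28 − 1 = 0.3432.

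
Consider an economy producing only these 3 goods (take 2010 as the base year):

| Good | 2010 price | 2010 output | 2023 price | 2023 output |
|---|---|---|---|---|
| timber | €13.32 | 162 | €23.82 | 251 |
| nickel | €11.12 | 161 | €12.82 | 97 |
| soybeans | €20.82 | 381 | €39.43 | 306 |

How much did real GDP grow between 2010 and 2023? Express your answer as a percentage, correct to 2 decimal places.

-9.16%

Real GDP 2010 = Nominal GDP 2010 = 13.32·162 + 11.12·161 + 20.82·381 = 11880.58.
Real GDP 2023 (at 2010 prices) = 13.32·251 + 11.12·97 + 20.82·306 = 10792.88.
Real growth = 10792.88/11880.58 − 1 = -0.0916.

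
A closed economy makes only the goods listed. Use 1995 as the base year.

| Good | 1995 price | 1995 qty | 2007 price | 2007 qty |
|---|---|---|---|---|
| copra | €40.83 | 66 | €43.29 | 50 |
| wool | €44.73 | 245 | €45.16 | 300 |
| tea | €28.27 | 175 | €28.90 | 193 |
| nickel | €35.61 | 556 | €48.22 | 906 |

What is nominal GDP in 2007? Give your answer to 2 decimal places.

Nominal GDP 2007 = Σ (p_2007 × q_2007) = 43.29·50 + 45.16·300 + 28.90·193 + 48.22·906 = 64977.52.

€64977.52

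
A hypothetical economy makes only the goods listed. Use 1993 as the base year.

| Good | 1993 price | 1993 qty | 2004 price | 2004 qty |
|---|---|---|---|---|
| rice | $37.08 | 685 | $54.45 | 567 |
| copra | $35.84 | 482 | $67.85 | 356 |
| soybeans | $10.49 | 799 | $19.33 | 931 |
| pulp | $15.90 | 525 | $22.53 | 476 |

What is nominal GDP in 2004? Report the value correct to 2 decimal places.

Nominal GDP 2004 = Σ (p_2004 × q_2004) = 54.45·567 + 67.85·356 + 19.33·931 + 22.53·476 = 83748.26.

$83748.26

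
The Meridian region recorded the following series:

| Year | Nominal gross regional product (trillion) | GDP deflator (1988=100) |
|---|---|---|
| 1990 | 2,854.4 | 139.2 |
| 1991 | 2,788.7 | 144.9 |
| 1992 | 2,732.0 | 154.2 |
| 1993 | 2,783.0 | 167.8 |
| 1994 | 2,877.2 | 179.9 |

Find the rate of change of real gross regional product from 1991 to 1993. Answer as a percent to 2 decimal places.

Real gross regional product 1991 = 2788.7/1.449 = 1924.57.
Real gross regional product 1993 = 2783.0/1.678 = 1658.52.
Change = 1658.52/1924.57 − 1 = -0.1382.

-13.82%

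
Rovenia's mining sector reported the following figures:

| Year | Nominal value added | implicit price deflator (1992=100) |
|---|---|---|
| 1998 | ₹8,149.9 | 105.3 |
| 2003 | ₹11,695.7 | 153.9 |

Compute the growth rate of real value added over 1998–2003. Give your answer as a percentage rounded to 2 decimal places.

Real value added 1998 = 8149.9 / 1.053 = 7739.70.
Real value added 2003 = 11695.7 / 1.539 = 7599.55.
Real growth = 7599.55 / 7739.70 − 1 = -0.0181.

-1.81%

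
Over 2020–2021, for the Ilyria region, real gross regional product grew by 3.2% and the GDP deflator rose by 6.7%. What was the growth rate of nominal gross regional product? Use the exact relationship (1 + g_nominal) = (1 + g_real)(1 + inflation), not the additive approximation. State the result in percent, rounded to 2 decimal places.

10.11%

(1 + g_nom) = (1 + g_real)(1 + π) = 1.0320 × 1.0670 = 1.10114.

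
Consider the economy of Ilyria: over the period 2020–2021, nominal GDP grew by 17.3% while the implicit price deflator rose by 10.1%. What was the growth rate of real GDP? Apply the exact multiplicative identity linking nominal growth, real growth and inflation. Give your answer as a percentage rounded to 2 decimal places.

6.54%

(1 + g_nom) = (1 + g_real)(1 + π), so g_real = 1.1730 / 1.1010 − 1 = 0.06540.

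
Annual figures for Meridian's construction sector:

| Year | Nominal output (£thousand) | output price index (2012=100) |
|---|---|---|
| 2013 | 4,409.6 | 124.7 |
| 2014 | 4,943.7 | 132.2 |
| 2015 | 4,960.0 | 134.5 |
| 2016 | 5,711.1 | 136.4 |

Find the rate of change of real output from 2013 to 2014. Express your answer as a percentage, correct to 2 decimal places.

5.75%

Real output 2013 = 4409.6/1.247 = 3536.17.
Real output 2014 = 4943.7/1.322 = 3739.56.
Change = 3739.56/3536.17 − 1 = 0.0575.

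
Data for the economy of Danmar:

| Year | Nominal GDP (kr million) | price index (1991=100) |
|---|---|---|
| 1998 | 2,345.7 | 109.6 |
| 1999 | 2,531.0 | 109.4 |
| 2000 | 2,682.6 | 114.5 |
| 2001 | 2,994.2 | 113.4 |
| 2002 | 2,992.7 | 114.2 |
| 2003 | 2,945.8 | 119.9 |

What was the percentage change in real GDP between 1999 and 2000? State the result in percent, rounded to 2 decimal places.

Real GDP 1999 = 2531.0/1.094 = 2313.53.
Real GDP 2000 = 2682.6/1.145 = 2342.88.
Change = 2342.88/2313.53 − 1 = 0.0127.

1.27%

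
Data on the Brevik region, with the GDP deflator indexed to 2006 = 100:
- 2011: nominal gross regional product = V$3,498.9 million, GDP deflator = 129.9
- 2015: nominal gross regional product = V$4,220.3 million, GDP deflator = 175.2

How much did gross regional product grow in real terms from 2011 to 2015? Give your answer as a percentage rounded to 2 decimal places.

-10.57%

Real gross regional product 2011 = 3498.9 / 1.299 = 2693.53.
Real gross regional product 2015 = 4220.3 / 1.752 = 2408.85.
Real growth = 2408.85 / 2693.53 − 1 = -0.1057.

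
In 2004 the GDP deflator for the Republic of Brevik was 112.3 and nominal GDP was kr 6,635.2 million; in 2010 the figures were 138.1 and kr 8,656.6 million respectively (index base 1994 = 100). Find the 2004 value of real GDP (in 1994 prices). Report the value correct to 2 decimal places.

kr 5,908.46 million

Real GDP = Nominal / (GDP deflator/100) = 6635.2 / 1.123 = 5908.46.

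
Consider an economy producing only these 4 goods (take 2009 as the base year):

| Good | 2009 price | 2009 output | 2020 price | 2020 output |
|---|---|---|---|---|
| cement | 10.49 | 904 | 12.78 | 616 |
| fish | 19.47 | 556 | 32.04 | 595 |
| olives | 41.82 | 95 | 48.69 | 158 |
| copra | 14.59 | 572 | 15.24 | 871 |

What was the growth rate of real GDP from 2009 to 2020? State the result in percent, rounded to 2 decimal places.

Real GDP 2009 = Nominal GDP 2009 = 10.49·904 + 19.47·556 + 41.82·95 + 14.59·572 = 32626.66.
Real GDP 2020 (at 2009 prices) = 10.49·616 + 19.47·595 + 41.82·158 + 14.59·871 = 37361.94.
Real growth = 37361.94/32626.66 − 1 = 0.1451.

14.51%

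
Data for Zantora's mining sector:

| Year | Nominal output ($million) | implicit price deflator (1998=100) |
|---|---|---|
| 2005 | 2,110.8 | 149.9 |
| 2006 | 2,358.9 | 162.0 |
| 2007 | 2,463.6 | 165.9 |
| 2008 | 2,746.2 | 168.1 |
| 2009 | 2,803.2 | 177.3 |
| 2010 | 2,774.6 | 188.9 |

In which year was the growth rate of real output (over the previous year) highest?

2008

2006: real = 2358.9/1.620 = 1456.11; growth vs 2005 (1408.14) = 3.41%.
2007: real = 2463.6/1.659 = 1484.99; growth vs 2006 (1456.11) = 1.98%.
2008: real = 2746.2/1.681 = 1633.67; growth vs 2007 (1484.99) = 10.01%.
2009: real = 2803.2/1.773 = 1581.05; growth vs 2008 (1633.67) = -3.22%.
2010: real = 2774.6/1.889 = 1468.82; growth vs 2009 (1581.05) = -7.10%.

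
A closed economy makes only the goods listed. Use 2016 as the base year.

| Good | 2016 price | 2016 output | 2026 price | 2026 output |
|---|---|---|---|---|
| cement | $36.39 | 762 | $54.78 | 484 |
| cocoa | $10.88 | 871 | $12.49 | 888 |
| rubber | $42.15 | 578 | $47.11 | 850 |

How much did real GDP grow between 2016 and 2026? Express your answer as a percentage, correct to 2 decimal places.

Real GDP 2016 = Nominal GDP 2016 = 36.39·762 + 10.88·871 + 42.15·578 = 61568.36.
Real GDP 2026 (at 2016 prices) = 36.39·484 + 10.88·888 + 42.15·850 = 63101.70.
Real growth = 63101.70/61568.36 − 1 = 0.0249.

2.49%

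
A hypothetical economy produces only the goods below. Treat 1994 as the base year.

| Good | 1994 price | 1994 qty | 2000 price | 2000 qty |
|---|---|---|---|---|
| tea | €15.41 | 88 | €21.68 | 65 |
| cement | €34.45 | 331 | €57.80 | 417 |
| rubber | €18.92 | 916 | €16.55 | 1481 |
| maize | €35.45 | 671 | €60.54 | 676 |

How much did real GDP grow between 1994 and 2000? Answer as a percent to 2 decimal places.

Real GDP 1994 = Nominal GDP 1994 = 15.41·88 + 34.45·331 + 18.92·916 + 35.45·671 = 53876.70.
Real GDP 2000 (at 1994 prices) = 15.41·65 + 34.45·417 + 18.92·1481 + 35.45·676 = 67352.02.
Real growth = 67352.02/53876.70 − 1 = 0.2501.

25.01%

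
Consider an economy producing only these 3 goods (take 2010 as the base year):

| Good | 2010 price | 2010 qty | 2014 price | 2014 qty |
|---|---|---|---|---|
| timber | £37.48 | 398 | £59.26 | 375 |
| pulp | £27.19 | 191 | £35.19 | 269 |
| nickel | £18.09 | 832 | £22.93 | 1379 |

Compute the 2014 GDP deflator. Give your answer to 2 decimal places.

136.69

Nominal GDP 2014 = 59.26·375 + 35.19·269 + 22.93·1379 = 63309.08.
Real GDP 2014 (at 2010 prices) = 37.48·375 + 27.19·269 + 18.09·1379 = 46315.22.
Deflator = Nominal/Real × 100 = 63309.08/46315.22 × 100 = 136.692.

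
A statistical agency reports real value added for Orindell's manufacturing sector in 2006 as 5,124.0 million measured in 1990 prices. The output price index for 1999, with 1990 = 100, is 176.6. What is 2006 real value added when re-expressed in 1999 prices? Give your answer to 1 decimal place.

Real value added in 1999 prices = Real value added in 1990 prices × (P_1999/P_1990) = 5124.0 × 1.766 = 9048.98.

9,049.0 million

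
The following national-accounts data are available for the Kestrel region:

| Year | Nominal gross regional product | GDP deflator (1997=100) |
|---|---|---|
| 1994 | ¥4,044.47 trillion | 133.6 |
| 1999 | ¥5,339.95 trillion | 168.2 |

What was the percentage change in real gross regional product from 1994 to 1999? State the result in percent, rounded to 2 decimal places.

4.87%

Deflate each year: 1994 → 4044.47/1.336 = 3027.30; 1999 → 5339.95/1.682 = 3174.76.
So real gross regional product changed by 3174.76/3027.30 − 1 = 0.0487, i.e. 4.87%.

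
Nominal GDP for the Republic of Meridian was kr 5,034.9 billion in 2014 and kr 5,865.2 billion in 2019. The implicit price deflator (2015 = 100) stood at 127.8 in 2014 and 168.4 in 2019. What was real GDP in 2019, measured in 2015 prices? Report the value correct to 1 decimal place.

kr 3,482.9 billion

Real GDP = Nominal / (implicit price deflator/100) = 5865.2 / 1.684 = 3482.90.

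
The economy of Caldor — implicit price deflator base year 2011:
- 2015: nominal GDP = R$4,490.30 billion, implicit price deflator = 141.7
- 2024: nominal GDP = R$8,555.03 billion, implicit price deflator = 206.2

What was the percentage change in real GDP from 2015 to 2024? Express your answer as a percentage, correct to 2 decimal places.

Deflate each year: 2015 → 4490.30/1.417 = 3168.88; 2024 → 8555.03/2.062 = 4148.90.
So real GDP changed by 4148.90/3168.88 − 1 = 0.3093, i.e. 30.93%.

30.93%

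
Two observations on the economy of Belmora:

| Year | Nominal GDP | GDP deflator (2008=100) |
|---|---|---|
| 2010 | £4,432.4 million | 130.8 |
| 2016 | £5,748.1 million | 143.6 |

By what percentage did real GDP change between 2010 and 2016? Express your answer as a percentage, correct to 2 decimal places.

18.12%

Real GDP 2010 = 4432.4 / 1.308 = 3388.69.
Real GDP 2016 = 5748.1 / 1.436 = 4002.86.
Real growth = 4002.86 / 3388.69 − 1 = 0.1812.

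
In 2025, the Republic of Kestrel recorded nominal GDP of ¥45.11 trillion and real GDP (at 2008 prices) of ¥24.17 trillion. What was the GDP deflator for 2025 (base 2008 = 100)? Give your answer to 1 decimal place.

186.6

GDP deflator = (Nominal / Real) × 100 = 45.11 / 24.17 × 100 = 186.64.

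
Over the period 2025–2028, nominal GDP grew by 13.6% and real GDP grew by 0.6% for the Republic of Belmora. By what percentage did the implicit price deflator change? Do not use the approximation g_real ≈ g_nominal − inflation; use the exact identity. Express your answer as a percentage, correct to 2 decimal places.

12.92%

(1 + g_nom) = (1 + g_real)(1 + π), so π = 1.1360 / 1.0060 − 1 = 0.12922.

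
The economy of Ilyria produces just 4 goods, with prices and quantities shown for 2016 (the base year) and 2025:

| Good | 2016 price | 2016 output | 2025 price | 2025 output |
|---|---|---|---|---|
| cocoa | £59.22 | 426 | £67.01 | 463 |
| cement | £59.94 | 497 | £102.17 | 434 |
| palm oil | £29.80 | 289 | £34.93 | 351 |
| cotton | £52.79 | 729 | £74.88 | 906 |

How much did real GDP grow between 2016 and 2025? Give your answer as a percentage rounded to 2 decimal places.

9.41%

Real GDP 2016 = Nominal GDP 2016 = 59.22·426 + 59.94·497 + 29.80·289 + 52.79·729 = 102114.01.
Real GDP 2025 (at 2016 prices) = 59.22·463 + 59.94·434 + 29.80·351 + 52.79·906 = 111720.36.
Real growth = 111720.36/102114.01 − 1 = 0.0941.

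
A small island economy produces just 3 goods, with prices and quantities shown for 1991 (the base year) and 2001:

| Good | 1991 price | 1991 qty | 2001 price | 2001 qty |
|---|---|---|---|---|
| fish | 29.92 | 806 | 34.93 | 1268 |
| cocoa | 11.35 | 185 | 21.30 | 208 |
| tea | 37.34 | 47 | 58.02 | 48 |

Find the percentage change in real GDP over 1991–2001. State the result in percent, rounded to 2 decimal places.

Real GDP 1991 = Nominal GDP 1991 = 29.92·806 + 11.35·185 + 37.34·47 = 27970.25.
Real GDP 2001 (at 1991 prices) = 29.92·1268 + 11.35·208 + 37.34·48 = 42091.68.
Real growth = 42091.68/27970.25 − 1 = 0.5049.

50.49%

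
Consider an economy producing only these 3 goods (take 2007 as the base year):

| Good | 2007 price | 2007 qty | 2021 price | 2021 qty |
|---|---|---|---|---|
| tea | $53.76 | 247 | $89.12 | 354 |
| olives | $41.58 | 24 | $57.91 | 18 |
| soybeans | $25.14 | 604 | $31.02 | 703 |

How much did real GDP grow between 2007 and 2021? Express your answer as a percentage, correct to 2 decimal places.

Real GDP 2007 = Nominal GDP 2007 = 53.76·247 + 41.58·24 + 25.14·604 = 29461.20.
Real GDP 2021 (at 2007 prices) = 53.76·354 + 41.58·18 + 25.14·703 = 37452.90.
Real growth = 37452.90/29461.20 − 1 = 0.2713.

27.13%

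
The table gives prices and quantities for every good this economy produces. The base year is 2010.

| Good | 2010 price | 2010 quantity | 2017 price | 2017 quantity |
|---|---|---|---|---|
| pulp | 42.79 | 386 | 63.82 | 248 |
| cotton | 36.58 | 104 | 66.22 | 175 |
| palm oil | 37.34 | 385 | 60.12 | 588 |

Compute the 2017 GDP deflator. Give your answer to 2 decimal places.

161.07

Nominal GDP 2017 = 63.82·248 + 66.22·175 + 60.12·588 = 62766.42.
Real GDP 2017 (at 2010 prices) = 42.79·248 + 36.58·175 + 37.34·588 = 38969.34.
Deflator = Nominal/Real × 100 = 62766.42/38969.34 × 100 = 161.066.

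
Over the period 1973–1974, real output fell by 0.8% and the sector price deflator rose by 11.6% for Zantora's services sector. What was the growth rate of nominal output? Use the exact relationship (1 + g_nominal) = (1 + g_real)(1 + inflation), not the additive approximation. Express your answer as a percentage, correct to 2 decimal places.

(1 + g_nom) = (1 + g_real)(1 + π) = 0.9920 × 1.1160 = 1.10707.

10.71%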